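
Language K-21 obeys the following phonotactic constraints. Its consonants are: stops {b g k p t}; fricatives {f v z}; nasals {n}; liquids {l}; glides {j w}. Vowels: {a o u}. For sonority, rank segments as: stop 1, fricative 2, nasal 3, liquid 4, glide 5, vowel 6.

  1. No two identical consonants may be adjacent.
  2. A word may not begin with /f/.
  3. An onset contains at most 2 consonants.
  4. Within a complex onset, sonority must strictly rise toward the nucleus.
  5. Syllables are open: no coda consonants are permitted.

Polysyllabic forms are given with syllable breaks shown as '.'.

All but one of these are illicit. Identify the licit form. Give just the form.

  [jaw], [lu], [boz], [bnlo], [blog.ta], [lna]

[jaw] — violates constraint 5: syllable 1 coda /w/ has 1 consonant (> 0) → illicit
[lu] — σ1 onset /l/, coda /∅/ ok → licit
[boz] — violates constraint 5: syllable 1 coda /z/ has 1 consonant (> 0) → illicit
[bnlo] — violates constraint 3: syllable 1 onset /bnl/ has 3 consonants (> 2) → illicit
[blog.ta] — violates constraint 5: syllable 1 coda /g/ has 1 consonant (> 0) → illicit
[lna] — violates constraint 4: syllable 1 onset /ln/: /l/ (liquid, 4) → /n/ (nasal, 3) does not rise → illicit

[lu]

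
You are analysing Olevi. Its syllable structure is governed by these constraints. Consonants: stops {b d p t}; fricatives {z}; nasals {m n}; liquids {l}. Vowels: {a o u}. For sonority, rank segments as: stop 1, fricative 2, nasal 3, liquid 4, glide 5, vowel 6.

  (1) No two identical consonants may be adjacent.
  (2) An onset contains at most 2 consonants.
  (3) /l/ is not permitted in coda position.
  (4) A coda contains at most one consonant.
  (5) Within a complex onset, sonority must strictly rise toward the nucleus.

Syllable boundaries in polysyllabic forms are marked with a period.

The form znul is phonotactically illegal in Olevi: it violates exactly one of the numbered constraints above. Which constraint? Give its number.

znul: syllable 1 coda contains /l/.
This is a violation of constraint 3: "/l/ is not permitted in coda position."
The remaining constraints (1, 2, 4, 5) are satisfied.

3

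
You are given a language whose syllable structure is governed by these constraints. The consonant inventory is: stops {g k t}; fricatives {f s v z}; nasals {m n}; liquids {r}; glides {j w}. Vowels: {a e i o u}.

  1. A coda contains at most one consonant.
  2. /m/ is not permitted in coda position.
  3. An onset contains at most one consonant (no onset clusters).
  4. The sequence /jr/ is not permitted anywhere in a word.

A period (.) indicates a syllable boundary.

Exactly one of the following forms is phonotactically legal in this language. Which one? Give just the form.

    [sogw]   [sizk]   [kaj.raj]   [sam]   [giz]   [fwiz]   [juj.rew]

[sogw] — violates constraint 1: syllable 1 coda /gw/ has 2 consonants (> 1) → phonotactically illegal
[sizk] — violates constraint 1: syllable 1 coda /zk/ has 2 consonants (> 1) → phonotactically illegal
[kaj.raj] — violates constraint 4: contains banned sequence /jr/ → phonotactically illegal
[sam] — violates constraint 2: syllable 1 coda contains /m/ → phonotactically illegal
[giz] — σ1 onset /g/, coda /z/ ok → phonotactically legal
[fwiz] — violates constraint 3: syllable 1 onset /fw/ has 2 consonants (> 1) → phonotactically illegal
[juj.rew] — violates constraint 4: contains banned sequence /jr/ → phonotactically illegal

[giz]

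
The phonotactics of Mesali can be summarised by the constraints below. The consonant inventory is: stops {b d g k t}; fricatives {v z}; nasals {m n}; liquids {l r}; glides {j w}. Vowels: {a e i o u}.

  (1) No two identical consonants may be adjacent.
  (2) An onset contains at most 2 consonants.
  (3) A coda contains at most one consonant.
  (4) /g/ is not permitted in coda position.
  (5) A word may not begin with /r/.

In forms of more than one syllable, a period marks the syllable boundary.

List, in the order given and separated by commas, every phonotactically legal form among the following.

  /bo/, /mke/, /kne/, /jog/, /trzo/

/bo/, /mke/, /kne/

/bo/ — σ1 onset /b/, coda /∅/ ok → phonotactically legal
/mke/ — σ1 onset /mk/ (2C), coda /∅/ ok → phonotactically legal
/kne/ — σ1 onset /kn/ (2C), coda /∅/ ok → phonotactically legal
/jog/ — violates constraint 4: syllable 1 coda contains /g/ → phonotactically illegal
/trzo/ — violates constraint 2: syllable 1 onset /trz/ has 3 consonants (> 2) → phonotactically illegal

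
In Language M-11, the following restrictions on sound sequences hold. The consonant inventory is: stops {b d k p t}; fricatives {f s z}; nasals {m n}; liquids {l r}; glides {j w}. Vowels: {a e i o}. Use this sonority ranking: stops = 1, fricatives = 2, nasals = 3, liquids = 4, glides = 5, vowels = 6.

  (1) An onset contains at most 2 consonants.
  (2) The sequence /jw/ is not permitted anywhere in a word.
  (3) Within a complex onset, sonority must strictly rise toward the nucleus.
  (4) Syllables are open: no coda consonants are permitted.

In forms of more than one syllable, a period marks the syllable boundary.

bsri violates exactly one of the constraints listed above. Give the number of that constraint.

bsri: syllable 1 onset /bsr/ has 3 consonants (> 2).
This is a violation of constraint 1: "An onset contains at most 2 consonants."
The remaining constraints (2, 3, 4) are satisfied.

1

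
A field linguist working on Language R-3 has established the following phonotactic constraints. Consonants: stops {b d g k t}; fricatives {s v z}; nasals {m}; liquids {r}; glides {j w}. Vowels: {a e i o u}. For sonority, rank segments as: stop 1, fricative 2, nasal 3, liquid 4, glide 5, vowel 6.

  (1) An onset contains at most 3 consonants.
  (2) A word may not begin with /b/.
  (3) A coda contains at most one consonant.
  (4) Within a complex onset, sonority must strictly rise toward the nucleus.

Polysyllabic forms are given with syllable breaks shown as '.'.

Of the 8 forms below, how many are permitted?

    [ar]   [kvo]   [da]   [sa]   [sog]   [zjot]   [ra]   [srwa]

8

[ar] — σ1 onset /∅/, coda /r/ ok → permitted
[kvo] — σ1 onset /kv/ (1→2 rises), coda /∅/ ok → permitted
[da] — σ1 onset /d/, coda /∅/ ok → permitted
[sa] — σ1 onset /s/, coda /∅/ ok → permitted
[sog] — σ1 onset /s/, coda /g/ ok → permitted
[zjot] — σ1 onset /zj/ (2→5 rises), coda /t/ ok → permitted
[ra] — σ1 onset /r/, coda /∅/ ok → permitted
[srwa] — σ1 onset /srw/ (2→4→5 rises), coda /∅/ ok → permitted
Permitted: [ar], [kvo], [da], [sa], [sog], [zjot], [ra], [srwa] → 8.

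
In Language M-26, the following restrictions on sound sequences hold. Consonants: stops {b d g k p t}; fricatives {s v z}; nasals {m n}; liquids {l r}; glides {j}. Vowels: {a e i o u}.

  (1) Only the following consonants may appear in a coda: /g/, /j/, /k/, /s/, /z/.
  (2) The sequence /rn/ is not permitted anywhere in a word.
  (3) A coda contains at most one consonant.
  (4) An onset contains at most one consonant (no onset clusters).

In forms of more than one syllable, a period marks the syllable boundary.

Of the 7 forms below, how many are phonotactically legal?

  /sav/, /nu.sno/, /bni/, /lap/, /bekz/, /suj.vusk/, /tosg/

/sav/ — violates constraint 1: syllable 1 coda contains /v/, which is not a licensed coda consonant → phonotactically illegal
/nu.sno/ — violates constraint 4: syllable 2 onset /sn/ has 2 consonants (> 1) → phonotactically illegal
/bni/ — violates constraint 4: syllable 1 onset /bn/ has 2 consonants (> 1) → phonotactically illegal
/lap/ — violates constraint 1: syllable 1 coda contains /p/, which is not a licensed coda consonant → phonotactically illegal
/bekz/ — violates constraint 3: syllable 1 coda /kz/ has 2 consonants (> 1) → phonotactically illegal
/suj.vusk/ — violates constraint 3: syllable 2 coda /sk/ has 2 consonants (> 1) → phonotactically illegal
/tosg/ — violates constraint 3: syllable 1 coda /sg/ has 2 consonants (> 1) → phonotactically illegal
No form is phonotactically legal → 0.

0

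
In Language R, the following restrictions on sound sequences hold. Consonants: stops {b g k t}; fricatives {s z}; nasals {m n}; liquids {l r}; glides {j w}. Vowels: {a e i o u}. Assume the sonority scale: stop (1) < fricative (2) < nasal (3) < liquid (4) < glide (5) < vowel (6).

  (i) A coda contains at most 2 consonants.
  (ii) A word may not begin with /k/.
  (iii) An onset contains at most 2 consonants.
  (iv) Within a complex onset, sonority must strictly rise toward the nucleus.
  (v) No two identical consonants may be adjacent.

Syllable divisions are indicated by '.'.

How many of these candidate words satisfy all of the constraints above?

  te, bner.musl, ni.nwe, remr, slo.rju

te — σ1 onset /t/, coda /∅/ ok → well-formed
bner.musl — σ1 onset /bn/ (1→3 rises), coda /r/ ok; σ2 onset /m/, coda /sl/ (2C) ok → well-formed
ni.nwe — σ1 onset /n/, coda /∅/ ok; σ2 onset /nw/ (3→5 rises), coda /∅/ ok → well-formed
remr — σ1 onset /r/, coda /mr/ (2C) ok → well-formed
slo.rju — σ1 onset /sl/ (2→4 rises), coda /∅/ ok; σ2 onset /rj/ (4→5 rises), coda /∅/ ok → well-formed
Well-formed: te, bner.musl, ni.nwe, remr, slo.rju → 5.

5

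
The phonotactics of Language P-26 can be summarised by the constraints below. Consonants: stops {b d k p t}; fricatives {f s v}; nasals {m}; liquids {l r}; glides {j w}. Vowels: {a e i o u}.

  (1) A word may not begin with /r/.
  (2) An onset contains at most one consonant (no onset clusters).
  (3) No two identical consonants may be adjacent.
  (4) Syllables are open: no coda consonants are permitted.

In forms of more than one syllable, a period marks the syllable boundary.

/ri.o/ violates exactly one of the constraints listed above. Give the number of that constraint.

1

/ri.o/: word begins with /r/.
This is a violation of constraint 1: "A word may not begin with /r/."
The remaining constraints (2, 3, 4) are satisfied.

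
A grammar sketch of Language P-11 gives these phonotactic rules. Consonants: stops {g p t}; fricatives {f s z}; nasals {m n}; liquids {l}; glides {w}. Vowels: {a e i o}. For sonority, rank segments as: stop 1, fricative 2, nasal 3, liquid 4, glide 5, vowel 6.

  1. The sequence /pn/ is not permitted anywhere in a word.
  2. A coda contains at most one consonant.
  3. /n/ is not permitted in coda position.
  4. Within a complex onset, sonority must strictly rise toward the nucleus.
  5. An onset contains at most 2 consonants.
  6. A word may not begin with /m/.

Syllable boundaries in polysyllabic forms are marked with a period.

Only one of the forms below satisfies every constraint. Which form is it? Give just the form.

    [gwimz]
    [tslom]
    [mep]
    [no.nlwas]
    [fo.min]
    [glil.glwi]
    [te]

[te]

[gwimz] — violates constraint 2: syllable 1 coda /mz/ has 2 consonants (> 1) → illicit
[tslom] — violates constraint 5: syllable 1 onset /tsl/ has 3 consonants (> 2) → illicit
[mep] — violates constraint 6: word begins with /m/ → illicit
[no.nlwas] — violates constraint 5: syllable 2 onset /nlw/ has 3 consonants (> 2) → illicit
[fo.min] — violates constraint 3: syllable 2 coda contains /n/ → illicit
[glil.glwi] — violates constraint 5: syllable 2 onset /glw/ has 3 consonants (> 2) → illicit
[te] — σ1 onset /t/, coda /∅/ ok → licit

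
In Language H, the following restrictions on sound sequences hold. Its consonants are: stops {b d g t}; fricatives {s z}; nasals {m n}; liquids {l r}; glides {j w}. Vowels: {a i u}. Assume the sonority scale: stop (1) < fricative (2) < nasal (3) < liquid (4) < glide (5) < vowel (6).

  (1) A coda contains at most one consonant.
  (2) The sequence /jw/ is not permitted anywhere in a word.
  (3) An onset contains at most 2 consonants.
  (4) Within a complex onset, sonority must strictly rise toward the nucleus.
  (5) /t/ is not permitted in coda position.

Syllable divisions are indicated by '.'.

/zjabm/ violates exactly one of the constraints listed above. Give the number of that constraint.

1

/zjabm/: syllable 1 coda /bm/ has 2 consonants (> 1).
This is a violation of constraint 1: "A coda contains at most one consonant."
The remaining constraints (2, 3, 4, 5) are satisfied.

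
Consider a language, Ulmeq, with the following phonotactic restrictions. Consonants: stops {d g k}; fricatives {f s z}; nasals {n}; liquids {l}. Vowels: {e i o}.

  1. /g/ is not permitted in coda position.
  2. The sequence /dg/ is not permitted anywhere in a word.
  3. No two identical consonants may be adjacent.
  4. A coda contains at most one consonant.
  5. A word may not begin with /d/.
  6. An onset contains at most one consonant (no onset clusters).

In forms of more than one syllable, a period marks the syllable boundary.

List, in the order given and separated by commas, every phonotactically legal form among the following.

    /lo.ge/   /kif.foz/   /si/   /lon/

/lo.ge/ — σ1 onset /l/, coda /∅/ ok; σ2 onset /g/, coda /∅/ ok → phonotactically legal
/kif.foz/ — violates constraint 3: adjacent identical consonants /ff/ → phonotactically illegal
/si/ — σ1 onset /s/, coda /∅/ ok → phonotactically legal
/lon/ — σ1 onset /l/, coda /n/ ok → phonotactically legal

/lo.ge/, /si/, /lon/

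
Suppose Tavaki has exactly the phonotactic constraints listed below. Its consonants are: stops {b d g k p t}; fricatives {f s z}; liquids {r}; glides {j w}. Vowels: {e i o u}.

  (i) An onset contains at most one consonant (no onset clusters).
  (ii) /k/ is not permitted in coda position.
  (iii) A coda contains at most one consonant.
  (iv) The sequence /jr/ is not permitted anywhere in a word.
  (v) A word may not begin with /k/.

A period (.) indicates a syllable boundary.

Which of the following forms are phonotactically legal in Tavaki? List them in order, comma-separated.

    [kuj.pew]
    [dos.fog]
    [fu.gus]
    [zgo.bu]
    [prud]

[dos.fog], [fu.gus]

[kuj.pew] — violates constraint (v): word begins with /k/ → phonotactically illegal
[dos.fog] — σ1 onset /d/, coda /s/ ok; σ2 onset /f/, coda /g/ ok → phonotactically legal
[fu.gus] — σ1 onset /f/, coda /∅/ ok; σ2 onset /g/, coda /s/ ok → phonotactically legal
[zgo.bu] — violates constraint (i): syllable 1 onset /zg/ has 2 consonants (> 1) → phonotactically illegal
[prud] — violates constraint (i): syllable 1 onset /pr/ has 2 consonants (> 1) → phonotactically illegal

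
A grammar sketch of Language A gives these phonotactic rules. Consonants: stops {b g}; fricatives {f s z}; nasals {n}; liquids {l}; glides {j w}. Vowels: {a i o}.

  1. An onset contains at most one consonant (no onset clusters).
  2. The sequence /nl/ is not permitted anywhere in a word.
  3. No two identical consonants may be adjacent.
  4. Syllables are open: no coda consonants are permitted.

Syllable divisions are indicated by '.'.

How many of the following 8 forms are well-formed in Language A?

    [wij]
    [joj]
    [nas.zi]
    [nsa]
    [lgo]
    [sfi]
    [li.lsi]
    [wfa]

0

[wij] — violates constraint 4: syllable 1 coda /j/ has 1 consonant (> 0) → ill-formed
[joj] — violates constraint 4: syllable 1 coda /j/ has 1 consonant (> 0) → ill-formed
[nas.zi] — violates constraint 4: syllable 1 coda /s/ has 1 consonant (> 0) → ill-formed
[nsa] — violates constraint 1: syllable 1 onset /ns/ has 2 consonants (> 1) → ill-formed
[lgo] — violates constraint 1: syllable 1 onset /lg/ has 2 consonants (> 1) → ill-formed
[sfi] — violates constraint 1: syllable 1 onset /sf/ has 2 consonants (> 1) → ill-formed
[li.lsi] — violates constraint 1: syllable 2 onset /ls/ has 2 consonants (> 1) → ill-formed
[wfa] — violates constraint 1: syllable 1 onset /wf/ has 2 consonants (> 1) → ill-formed
No form is well-formed → 0.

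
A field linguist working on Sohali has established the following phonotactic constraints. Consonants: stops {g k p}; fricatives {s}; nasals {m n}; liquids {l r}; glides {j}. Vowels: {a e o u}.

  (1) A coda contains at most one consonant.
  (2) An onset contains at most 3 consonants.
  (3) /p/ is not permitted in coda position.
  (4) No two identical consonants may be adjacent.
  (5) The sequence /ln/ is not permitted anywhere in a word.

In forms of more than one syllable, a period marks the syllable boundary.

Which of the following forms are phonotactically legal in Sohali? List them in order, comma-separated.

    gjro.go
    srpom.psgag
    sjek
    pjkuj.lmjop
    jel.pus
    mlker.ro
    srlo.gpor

gjro.go — σ1 onset /gjr/ (3C), coda /∅/ ok; σ2 onset /g/, coda /∅/ ok → phonotactically legal
srpom.psgag — σ1 onset /srp/ (3C), coda /m/ ok; σ2 onset /psg/ (3C), coda /g/ ok → phonotactically legal
sjek — σ1 onset /sj/ (2C), coda /k/ ok → phonotactically legal
pjkuj.lmjop — violates constraint 3: syllable 2 coda contains /p/ → phonotactically illegal
jel.pus — σ1 onset /j/, coda /l/ ok; σ2 onset /p/, coda /s/ ok → phonotactically legal
mlker.ro — violates constraint 4: adjacent identical consonants /rr/ → phonotactically illegal
srlo.gpor — σ1 onset /srl/ (3C), coda /∅/ ok; σ2 onset /gp/ (2C), coda /r/ ok → phonotactically legal

gjro.go, srpom.psgag, sjek, jel.pus, srlo.gpor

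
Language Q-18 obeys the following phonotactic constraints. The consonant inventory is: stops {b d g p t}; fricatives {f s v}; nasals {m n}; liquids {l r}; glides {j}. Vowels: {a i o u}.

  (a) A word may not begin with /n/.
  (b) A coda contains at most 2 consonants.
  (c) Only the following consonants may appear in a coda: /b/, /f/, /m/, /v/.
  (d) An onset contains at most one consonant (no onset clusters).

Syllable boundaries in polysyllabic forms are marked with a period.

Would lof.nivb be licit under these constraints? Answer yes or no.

lof.nivb — σ1 onset /l/, coda /f/ ok; σ2 onset /n/, coda /vb/ (2C) ok → licit

yes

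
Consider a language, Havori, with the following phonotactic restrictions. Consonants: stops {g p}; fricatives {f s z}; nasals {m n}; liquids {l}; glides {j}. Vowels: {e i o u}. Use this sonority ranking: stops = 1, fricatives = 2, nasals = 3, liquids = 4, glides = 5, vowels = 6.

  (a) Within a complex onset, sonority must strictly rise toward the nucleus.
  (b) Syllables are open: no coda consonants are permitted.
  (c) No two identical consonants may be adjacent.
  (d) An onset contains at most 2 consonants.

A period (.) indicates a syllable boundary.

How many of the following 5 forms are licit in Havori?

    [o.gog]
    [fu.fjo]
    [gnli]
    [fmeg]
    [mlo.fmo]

2

[o.gog] — violates constraint (b): syllable 2 coda /g/ has 1 consonant (> 0) → illicit
[fu.fjo] — σ1 onset /f/, coda /∅/ ok; σ2 onset /fj/ (2→5 rises), coda /∅/ ok → licit
[gnli] — violates constraint (d): syllable 1 onset /gnl/ has 3 consonants (> 2) → illicit
[fmeg] — violates constraint (b): syllable 1 coda /g/ has 1 consonant (> 0) → illicit
[mlo.fmo] — σ1 onset /ml/ (3→4 rises), coda /∅/ ok; σ2 onset /fm/ (2→3 rises), coda /∅/ ok → licit
Licit: [fu.fjo], [mlo.fmo] → 2.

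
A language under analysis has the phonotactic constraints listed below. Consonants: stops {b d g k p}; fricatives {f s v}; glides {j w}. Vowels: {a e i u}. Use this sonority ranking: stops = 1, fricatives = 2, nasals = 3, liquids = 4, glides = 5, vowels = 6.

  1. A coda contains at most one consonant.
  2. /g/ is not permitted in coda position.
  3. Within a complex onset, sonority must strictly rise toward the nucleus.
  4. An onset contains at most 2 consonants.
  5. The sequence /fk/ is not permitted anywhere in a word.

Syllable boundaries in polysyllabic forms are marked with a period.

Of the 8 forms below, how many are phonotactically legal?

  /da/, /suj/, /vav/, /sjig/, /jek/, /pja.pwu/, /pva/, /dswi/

/da/ — σ1 onset /d/, coda /∅/ ok → phonotactically legal
/suj/ — σ1 onset /s/, coda /j/ ok → phonotactically legal
/vav/ — σ1 onset /v/, coda /v/ ok → phonotactically legal
/sjig/ — violates constraint 2: syllable 1 coda contains /g/ → phonotactically illegal
/jek/ — σ1 onset /j/, coda /k/ ok → phonotactically legal
/pja.pwu/ — σ1 onset /pj/ (1→5 rises), coda /∅/ ok; σ2 onset /pw/ (1→5 rises), coda /∅/ ok → phonotactically legal
/pva/ — σ1 onset /pv/ (1→2 rises), coda /∅/ ok → phonotactically legal
/dswi/ — violates constraint 4: syllable 1 onset /dsw/ has 3 consonants (> 2) → phonotactically illegal
Phonotactically legal: /da/, /suj/, /vav/, /jek/, /pja.pwu/, /pva/ → 6.

6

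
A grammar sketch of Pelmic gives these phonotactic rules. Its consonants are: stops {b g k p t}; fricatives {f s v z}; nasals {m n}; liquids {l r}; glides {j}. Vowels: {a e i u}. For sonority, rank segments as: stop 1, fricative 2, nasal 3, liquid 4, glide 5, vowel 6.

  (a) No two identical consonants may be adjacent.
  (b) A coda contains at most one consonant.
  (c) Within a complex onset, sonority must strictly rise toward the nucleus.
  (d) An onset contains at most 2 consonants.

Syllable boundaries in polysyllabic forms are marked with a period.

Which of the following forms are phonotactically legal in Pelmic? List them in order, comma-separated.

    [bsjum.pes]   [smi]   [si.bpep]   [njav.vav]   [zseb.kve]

[smi]

[bsjum.pes] — violates constraint (d): syllable 1 onset /bsj/ has 3 consonants (> 2) → phonotactically illegal
[smi] — σ1 onset /sm/ (2→3 rises), coda /∅/ ok → phonotactically legal
[si.bpep] — violates constraint (c): syllable 2 onset /bp/: /b/ (stop, 1) → /p/ (stop, 1) does not rise → phonotactically illegal
[njav.vav] — violates constraint (a): adjacent identical consonants /vv/ → phonotactically illegal
[zseb.kve] — violates constraint (c): syllable 1 onset /zs/: /z/ (fricative, 2) → /s/ (fricative, 2) does not rise → phonotactically illegal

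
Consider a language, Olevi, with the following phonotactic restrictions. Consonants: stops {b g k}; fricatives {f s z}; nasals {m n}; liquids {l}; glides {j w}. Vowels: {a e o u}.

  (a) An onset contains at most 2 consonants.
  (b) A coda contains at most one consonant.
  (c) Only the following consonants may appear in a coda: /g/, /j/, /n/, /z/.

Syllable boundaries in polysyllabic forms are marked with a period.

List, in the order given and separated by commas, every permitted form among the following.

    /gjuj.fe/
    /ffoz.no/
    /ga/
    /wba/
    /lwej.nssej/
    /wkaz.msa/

/gjuj.fe/ — σ1 onset /gj/ (2C), coda /j/ ok; σ2 onset /f/, coda /∅/ ok → permitted
/ffoz.no/ — σ1 onset /ff/ (2C), coda /z/ ok; σ2 onset /n/, coda /∅/ ok → permitted
/ga/ — σ1 onset /g/, coda /∅/ ok → permitted
/wba/ — σ1 onset /wb/ (2C), coda /∅/ ok → permitted
/lwej.nssej/ — violates constraint (a): syllable 2 onset /nss/ has 3 consonants (> 2) → not permitted
/wkaz.msa/ — σ1 onset /wk/ (2C), coda /z/ ok; σ2 onset /ms/ (2C), coda /∅/ ok → permitted

/gjuj.fe/, /ffoz.no/, /ga/, /wba/, /wkaz.msa/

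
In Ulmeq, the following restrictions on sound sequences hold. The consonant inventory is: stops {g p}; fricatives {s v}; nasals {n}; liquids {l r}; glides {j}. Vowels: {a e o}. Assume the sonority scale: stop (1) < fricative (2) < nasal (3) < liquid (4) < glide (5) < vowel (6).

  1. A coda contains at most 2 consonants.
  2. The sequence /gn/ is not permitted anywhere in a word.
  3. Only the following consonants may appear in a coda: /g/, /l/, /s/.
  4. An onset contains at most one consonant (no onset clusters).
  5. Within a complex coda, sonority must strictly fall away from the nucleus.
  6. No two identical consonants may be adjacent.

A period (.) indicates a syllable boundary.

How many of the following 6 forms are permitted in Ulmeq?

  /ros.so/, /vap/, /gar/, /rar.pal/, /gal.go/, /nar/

/ros.so/ — violates constraint 6: adjacent identical consonants /ss/ → not permitted
/vap/ — violates constraint 3: syllable 1 coda contains /p/, which is not a licensed coda consonant → not permitted
/gar/ — violates constraint 3: syllable 1 coda contains /r/, which is not a licensed coda consonant → not permitted
/rar.pal/ — violates constraint 3: syllable 1 coda contains /r/, which is not a licensed coda consonant → not permitted
/gal.go/ — σ1 onset /g/, coda /l/ ok; σ2 onset /g/, coda /∅/ ok → permitted
/nar/ — violates constraint 3: syllable 1 coda contains /r/, which is not a licensed coda consonant → not permitted
Permitted: /gal.go/ → 1.

1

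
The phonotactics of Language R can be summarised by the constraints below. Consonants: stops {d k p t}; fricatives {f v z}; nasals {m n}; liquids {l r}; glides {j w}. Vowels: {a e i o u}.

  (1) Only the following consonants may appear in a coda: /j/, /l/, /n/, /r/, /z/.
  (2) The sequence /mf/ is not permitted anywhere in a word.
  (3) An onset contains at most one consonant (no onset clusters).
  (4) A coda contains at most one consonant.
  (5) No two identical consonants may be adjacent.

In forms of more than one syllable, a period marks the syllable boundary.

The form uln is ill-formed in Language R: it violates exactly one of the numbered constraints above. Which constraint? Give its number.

uln: syllable 1 coda /ln/ has 2 consonants (> 1).
This is a violation of constraint 4: "A coda contains at most one consonant."
The remaining constraints (1, 2, 3, 5) are satisfied.

4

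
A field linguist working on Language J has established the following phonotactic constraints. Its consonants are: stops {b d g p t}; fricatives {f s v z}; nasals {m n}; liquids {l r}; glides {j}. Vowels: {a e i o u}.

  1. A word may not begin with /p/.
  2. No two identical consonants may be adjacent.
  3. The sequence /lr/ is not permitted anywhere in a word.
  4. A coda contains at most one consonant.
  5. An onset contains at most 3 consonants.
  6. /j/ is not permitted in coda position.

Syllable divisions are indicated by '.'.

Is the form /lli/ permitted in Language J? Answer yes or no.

no

/lli/ — violates constraint 2: adjacent identical consonants /ll/ → not permitted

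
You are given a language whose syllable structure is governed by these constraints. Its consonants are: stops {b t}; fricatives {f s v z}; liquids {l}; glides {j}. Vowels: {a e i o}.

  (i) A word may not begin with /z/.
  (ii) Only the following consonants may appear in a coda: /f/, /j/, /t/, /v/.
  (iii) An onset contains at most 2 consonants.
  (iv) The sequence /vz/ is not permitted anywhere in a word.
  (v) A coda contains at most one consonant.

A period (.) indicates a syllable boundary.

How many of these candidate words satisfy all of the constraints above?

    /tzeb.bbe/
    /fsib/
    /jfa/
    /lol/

1

/tzeb.bbe/ — violates constraint (ii): syllable 1 coda contains /b/, which is not a licensed coda consonant → illicit
/fsib/ — violates constraint (ii): syllable 1 coda contains /b/, which is not a licensed coda consonant → illicit
/jfa/ — σ1 onset /jf/ (2C), coda /∅/ ok → licit
/lol/ — violates constraint (ii): syllable 1 coda contains /l/, which is not a licensed coda consonant → illicit
Licit: /jfa/ → 1.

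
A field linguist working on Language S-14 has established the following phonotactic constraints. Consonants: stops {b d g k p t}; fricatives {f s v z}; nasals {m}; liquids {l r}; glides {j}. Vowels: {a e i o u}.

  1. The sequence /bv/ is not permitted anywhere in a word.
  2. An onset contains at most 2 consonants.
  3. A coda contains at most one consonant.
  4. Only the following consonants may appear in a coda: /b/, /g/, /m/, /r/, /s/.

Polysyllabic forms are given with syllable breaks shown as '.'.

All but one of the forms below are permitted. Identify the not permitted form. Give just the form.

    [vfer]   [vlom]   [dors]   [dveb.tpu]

[dors]

[vfer] — σ1 onset /vf/ (2C), coda /r/ ok → permitted
[vlom] — σ1 onset /vl/ (2C), coda /m/ ok → permitted
[dors] — violates constraint 3: syllable 1 coda /rs/ has 2 consonants (> 1) → not permitted
[dveb.tpu] — σ1 onset /dv/ (2C), coda /b/ ok; σ2 onset /tp/ (2C), coda /∅/ ok → permitted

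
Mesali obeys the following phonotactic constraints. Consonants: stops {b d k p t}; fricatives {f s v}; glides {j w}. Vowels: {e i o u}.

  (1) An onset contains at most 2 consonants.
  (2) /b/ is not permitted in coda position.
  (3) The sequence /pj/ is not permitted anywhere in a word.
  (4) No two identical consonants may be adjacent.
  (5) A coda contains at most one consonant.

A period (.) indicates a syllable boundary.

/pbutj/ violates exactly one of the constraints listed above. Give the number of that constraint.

5

/pbutj/: syllable 1 coda /tj/ has 2 consonants (> 1).
This is a violation of constraint 5: "A coda contains at most one consonant."
The remaining constraints (1, 2, 3, 4) are satisfied.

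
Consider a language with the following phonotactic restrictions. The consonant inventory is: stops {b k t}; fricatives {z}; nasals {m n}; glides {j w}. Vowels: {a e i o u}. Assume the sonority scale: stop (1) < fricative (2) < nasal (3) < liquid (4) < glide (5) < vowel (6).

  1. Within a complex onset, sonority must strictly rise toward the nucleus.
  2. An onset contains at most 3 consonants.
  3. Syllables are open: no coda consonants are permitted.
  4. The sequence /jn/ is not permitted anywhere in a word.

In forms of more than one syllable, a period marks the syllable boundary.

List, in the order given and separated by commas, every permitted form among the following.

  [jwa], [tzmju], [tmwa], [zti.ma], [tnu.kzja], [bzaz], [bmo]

[jwa] — violates constraint 1: syllable 1 onset /jw/: /j/ (glide, 5) → /w/ (glide, 5) does not rise → not permitted
[tzmju] — violates constraint 2: syllable 1 onset /tzmj/ has 4 consonants (> 3) → not permitted
[tmwa] — σ1 onset /tmw/ (1→3→5 rises), coda /∅/ ok → permitted
[zti.ma] — violates constraint 1: syllable 1 onset /zt/: /z/ (fricative, 2) → /t/ (stop, 1) does not rise → not permitted
[tnu.kzja] — σ1 onset /tn/ (1→3 rises), coda /∅/ ok; σ2 onset /kzj/ (1→2→5 rises), coda /∅/ ok → permitted
[bzaz] — violates constraint 3: syllable 1 coda /z/ has 1 consonant (> 0) → not permitted
[bmo] — σ1 onset /bm/ (1→3 rises), coda /∅/ ok → permitted

[tmwa], [tnu.kzja], [bmo]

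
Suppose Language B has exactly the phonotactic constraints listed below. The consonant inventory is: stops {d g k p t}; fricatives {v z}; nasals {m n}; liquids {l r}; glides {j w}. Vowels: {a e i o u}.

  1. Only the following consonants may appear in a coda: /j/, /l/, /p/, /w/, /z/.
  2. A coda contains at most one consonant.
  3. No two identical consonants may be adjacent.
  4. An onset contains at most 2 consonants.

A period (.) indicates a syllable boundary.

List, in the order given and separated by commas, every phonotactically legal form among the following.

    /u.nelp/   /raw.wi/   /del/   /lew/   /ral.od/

/del/, /lew/

/u.nelp/ — violates constraint 2: syllable 2 coda /lp/ has 2 consonants (> 1) → phonotactically illegal
/raw.wi/ — violates constraint 3: adjacent identical consonants /ww/ → phonotactically illegal
/del/ — σ1 onset /d/, coda /l/ ok → phonotactically legal
/lew/ — σ1 onset /l/, coda /w/ ok → phonotactically legal
/ral.od/ — violates constraint 1: syllable 2 coda contains /d/, which is not a licensed coda consonant → phonotactically illegal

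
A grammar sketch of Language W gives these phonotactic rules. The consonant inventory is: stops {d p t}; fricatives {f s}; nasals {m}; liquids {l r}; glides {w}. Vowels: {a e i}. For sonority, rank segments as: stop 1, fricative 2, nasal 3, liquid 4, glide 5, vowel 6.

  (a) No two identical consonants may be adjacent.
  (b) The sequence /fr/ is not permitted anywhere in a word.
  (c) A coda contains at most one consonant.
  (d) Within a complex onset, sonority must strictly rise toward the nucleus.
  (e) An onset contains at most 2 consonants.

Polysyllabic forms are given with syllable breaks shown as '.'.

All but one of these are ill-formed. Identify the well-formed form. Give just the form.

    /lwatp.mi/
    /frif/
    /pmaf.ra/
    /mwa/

/mwa/

/lwatp.mi/ — violates constraint (c): syllable 1 coda /tp/ has 2 consonants (> 1) → ill-formed
/frif/ — violates constraint (b): contains banned sequence /fr/ → ill-formed
/pmaf.ra/ — violates constraint (b): contains banned sequence /fr/ → ill-formed
/mwa/ — σ1 onset /mw/ (3→5 rises), coda /∅/ ok → well-formed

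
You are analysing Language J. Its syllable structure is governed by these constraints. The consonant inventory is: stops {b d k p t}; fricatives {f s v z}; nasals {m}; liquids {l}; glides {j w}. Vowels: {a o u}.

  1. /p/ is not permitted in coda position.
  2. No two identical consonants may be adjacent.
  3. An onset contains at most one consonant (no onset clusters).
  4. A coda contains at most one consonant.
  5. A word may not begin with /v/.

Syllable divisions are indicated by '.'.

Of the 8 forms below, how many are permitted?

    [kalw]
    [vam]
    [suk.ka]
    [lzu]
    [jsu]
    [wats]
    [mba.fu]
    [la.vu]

1

[kalw] — violates constraint 4: syllable 1 coda /lw/ has 2 consonants (> 1) → not permitted
[vam] — violates constraint 5: word begins with /v/ → not permitted
[suk.ka] — violates constraint 2: adjacent identical consonants /kk/ → not permitted
[lzu] — violates constraint 3: syllable 1 onset /lz/ has 2 consonants (> 1) → not permitted
[jsu] — violates constraint 3: syllable 1 onset /js/ has 2 consonants (> 1) → not permitted
[wats] — violates constraint 4: syllable 1 coda /ts/ has 2 consonants (> 1) → not permitted
[mba.fu] — violates constraint 3: syllable 1 onset /mb/ has 2 consonants (> 1) → not permitted
[la.vu] — σ1 onset /l/, coda /∅/ ok; σ2 onset /v/, coda /∅/ ok → permitted
Permitted: [la.vu] → 1.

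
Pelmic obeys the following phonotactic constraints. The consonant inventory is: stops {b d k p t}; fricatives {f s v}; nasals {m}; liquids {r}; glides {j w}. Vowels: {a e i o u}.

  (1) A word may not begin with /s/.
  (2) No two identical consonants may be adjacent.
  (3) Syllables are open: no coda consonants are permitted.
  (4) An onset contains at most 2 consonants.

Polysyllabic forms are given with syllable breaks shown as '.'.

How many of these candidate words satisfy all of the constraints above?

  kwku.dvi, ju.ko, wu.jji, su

kwku.dvi — violates constraint 4: syllable 1 onset /kwk/ has 3 consonants (> 2) → not permitted
ju.ko — σ1 onset /j/, coda /∅/ ok; σ2 onset /k/, coda /∅/ ok → permitted
wu.jji — violates constraint 2: adjacent identical consonants /jj/ → not permitted
su — violates constraint 1: word begins with /s/ → not permitted
Permitted: ju.ko → 1.

1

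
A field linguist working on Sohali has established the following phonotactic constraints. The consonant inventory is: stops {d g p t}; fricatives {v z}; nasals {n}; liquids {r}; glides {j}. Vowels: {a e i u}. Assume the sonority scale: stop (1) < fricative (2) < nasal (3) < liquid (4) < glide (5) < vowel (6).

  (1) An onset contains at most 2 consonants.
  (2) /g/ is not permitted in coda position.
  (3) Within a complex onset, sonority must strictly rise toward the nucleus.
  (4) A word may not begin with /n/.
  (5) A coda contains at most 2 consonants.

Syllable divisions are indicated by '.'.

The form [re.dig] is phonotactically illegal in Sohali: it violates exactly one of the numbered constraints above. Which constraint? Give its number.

[re.dig]: syllable 2 coda contains /g/.
This is a violation of constraint 2: "/g/ is not permitted in coda position."
The remaining constraints (1, 3, 4, 5) are satisfied.

2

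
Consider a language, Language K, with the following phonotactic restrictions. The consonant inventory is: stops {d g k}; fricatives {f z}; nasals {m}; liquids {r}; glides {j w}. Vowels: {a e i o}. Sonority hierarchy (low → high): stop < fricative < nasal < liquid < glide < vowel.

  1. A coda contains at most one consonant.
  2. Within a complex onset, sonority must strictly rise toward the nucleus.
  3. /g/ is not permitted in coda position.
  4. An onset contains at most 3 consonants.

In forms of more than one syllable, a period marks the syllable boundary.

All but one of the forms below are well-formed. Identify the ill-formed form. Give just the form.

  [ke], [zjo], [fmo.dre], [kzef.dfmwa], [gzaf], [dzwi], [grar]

[ke] — σ1 onset /k/, coda /∅/ ok → well-formed
[zjo] — σ1 onset /zj/ (2→5 rises), coda /∅/ ok → well-formed
[fmo.dre] — σ1 onset /fm/ (2→3 rises), coda /∅/ ok; σ2 onset /dr/ (1→4 rises), coda /∅/ ok → well-formed
[kzef.dfmwa] — violates constraint 4: syllable 2 onset /dfmw/ has 4 consonants (> 3) → ill-formed
[gzaf] — σ1 onset /gz/ (1→2 rises), coda /f/ ok → well-formed
[dzwi] — σ1 onset /dzw/ (1→2→5 rises), coda /∅/ ok → well-formed
[grar] — σ1 onset /gr/ (1→4 rises), coda /r/ ok → well-formed

[kzef.dfmwa]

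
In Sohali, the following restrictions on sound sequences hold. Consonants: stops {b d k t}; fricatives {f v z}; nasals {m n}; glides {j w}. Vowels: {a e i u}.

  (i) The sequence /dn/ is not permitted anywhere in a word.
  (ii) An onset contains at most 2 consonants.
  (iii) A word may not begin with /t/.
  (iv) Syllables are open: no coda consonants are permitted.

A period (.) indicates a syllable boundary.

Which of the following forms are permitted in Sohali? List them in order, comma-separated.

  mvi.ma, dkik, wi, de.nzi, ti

mvi.ma, wi, de.nzi

mvi.ma — σ1 onset /mv/ (2C), coda /∅/ ok; σ2 onset /m/, coda /∅/ ok → permitted
dkik — violates constraint (iv): syllable 1 coda /k/ has 1 consonant (> 0) → not permitted
wi — σ1 onset /w/, coda /∅/ ok → permitted
de.nzi — σ1 onset /d/, coda /∅/ ok; σ2 onset /nz/ (2C), coda /∅/ ok → permitted
ti — violates constraint (iii): word begins with /t/ → not permitted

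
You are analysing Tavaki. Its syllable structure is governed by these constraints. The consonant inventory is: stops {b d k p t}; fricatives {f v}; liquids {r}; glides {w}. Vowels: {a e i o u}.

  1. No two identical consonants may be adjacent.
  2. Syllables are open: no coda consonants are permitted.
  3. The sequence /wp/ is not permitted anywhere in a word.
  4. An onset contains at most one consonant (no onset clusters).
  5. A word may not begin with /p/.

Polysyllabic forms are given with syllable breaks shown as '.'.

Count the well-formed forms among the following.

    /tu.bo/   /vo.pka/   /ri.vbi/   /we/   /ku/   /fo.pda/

3

/tu.bo/ — σ1 onset /t/, coda /∅/ ok; σ2 onset /b/, coda /∅/ ok → well-formed
/vo.pka/ — violates constraint 4: syllable 2 onset /pk/ has 2 consonants (> 1) → ill-formed
/ri.vbi/ — violates constraint 4: syllable 2 onset /vb/ has 2 consonants (> 1) → ill-formed
/we/ — σ1 onset /w/, coda /∅/ ok → well-formed
/ku/ — σ1 onset /k/, coda /∅/ ok → well-formed
/fo.pda/ — violates constraint 4: syllable 2 onset /pd/ has 2 consonants (> 1) → ill-formed
Well-formed: /tu.bo/, /we/, /ku/ → 3.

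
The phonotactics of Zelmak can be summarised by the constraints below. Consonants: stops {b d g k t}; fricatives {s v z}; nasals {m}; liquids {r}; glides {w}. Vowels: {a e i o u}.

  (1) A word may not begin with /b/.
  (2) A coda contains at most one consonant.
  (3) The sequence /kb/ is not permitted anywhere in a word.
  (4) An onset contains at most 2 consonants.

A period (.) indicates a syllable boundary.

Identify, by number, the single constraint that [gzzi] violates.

[gzzi]: syllable 1 onset /gzz/ has 3 consonants (> 2).
This is a violation of constraint 4: "An onset contains at most 2 consonants."
The remaining constraints (1, 2, 3) are satisfied.

4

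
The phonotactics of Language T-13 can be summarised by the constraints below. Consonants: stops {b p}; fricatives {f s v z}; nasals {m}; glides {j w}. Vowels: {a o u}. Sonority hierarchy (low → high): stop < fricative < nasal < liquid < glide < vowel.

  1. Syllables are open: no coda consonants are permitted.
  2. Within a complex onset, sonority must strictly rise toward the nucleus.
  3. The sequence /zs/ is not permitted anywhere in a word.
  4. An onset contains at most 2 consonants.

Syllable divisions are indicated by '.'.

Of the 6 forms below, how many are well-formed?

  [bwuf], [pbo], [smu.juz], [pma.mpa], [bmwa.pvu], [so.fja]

[bwuf] — violates constraint 1: syllable 1 coda /f/ has 1 consonant (> 0) → ill-formed
[pbo] — violates constraint 2: syllable 1 onset /pb/: /p/ (stop, 1) → /b/ (stop, 1) does not rise → ill-formed
[smu.juz] — violates constraint 1: syllable 2 coda /z/ has 1 consonant (> 0) → ill-formed
[pma.mpa] — violates constraint 2: syllable 2 onset /mp/: /m/ (nasal, 3) → /p/ (stop, 1) does not rise → ill-formed
[bmwa.pvu] — violates constraint 4: syllable 1 onset /bmw/ has 3 consonants (> 2) → ill-formed
[so.fja] — σ1 onset /s/, coda /∅/ ok; σ2 onset /fj/ (2→5 rises), coda /∅/ ok → well-formed
Well-formed: [so.fja] → 1.

1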